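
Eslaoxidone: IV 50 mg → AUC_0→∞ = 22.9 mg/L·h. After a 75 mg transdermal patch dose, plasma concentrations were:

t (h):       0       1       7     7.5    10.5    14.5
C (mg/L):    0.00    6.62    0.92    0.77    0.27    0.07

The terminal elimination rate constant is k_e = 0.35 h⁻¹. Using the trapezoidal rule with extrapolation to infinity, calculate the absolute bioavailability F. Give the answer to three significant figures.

Trapezoidal AUC_0→14.5 (transdermal patch):
  [0→1]: (0.00+6.62)/2 × 1 = 3.31
  [1→7]: (6.62+0.92)/2 × 6 = 22.62
  [7→7.5]: (0.92+0.77)/2 × 0.5 = 0.4225
  [7.5→10.5]: (0.77+0.27)/2 × 3 = 1.56
  [10.5→14.5]: (0.27+0.07)/2 × 4 = 0.68
  Sum = 28.5925 mg/L·h
Tail: C_last/k_e = 0.07/0.35 = 0.200
AUC_0→∞ (transdermal patch) = 28.5925 + 0.200 = 28.7925 mg/L·h
F = (AUC_ev/D_ev)/(AUC_iv/D_iv) = (28.7925/75)/(22.9/50) = 0.3839/0.458 = 0.8382

F = 0.838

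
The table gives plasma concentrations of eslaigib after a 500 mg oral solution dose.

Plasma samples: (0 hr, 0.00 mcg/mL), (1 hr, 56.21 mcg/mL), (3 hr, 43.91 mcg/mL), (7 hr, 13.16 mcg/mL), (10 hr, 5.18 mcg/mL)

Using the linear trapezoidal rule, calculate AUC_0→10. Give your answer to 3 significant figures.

Trapezoidal AUC_0→10:
  [0→1]: (0.00+56.21)/2 × 1 = 28.105
  [1→3]: (56.21+43.91)/2 × 2 = 100.12
  [3→7]: (43.91+13.16)/2 × 4 = 114.14
  [7→10]: (13.16+5.18)/2 × 3 = 27.51
  Sum = 269.875 mcg/mL·hr

AUC = 270 mcg/mL·hr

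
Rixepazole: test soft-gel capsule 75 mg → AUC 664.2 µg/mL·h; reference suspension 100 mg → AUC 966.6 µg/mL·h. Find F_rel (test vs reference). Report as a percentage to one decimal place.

F_rel = 91.6%

F_rel = (AUC_test/D_test) / (AUC_ref/D_ref)
      = (664.2/75) / (966.6/100)
      = 8.856 / 9.666 = 0.9162 = 91.62%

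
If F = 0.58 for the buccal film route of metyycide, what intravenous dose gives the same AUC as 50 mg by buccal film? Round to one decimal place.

D_iv = 29.0 mg

Systemic exposure from an extravascular dose = F × D_ev, so the equivalent IV dose is F × D_ev.
D_iv = F × D_ev = 0.58 × 50 = 29 mg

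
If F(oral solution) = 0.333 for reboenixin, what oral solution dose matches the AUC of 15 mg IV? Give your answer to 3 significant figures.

D_oral = 45.0 mg

For equal systemic exposure: F × D_ev = D_iv
D_ev = D_iv / F = 15 / 0.333 = 45.045 mg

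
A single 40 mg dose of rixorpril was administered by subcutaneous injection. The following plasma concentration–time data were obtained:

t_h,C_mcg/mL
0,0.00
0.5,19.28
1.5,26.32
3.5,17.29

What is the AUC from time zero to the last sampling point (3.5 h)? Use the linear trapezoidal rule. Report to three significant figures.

Trapezoidal AUC_0→3.5:
  [0→0.5]: (0.00+19.28)/2 × 0.5 = 4.82
  [0.5→1.5]: (19.28+26.32)/2 × 1 = 22.8
  [1.5→3.5]: (26.32+17.29)/2 × 2 = 43.61
  Sum = 71.23 mcg/mL·h

AUC = 71.2 mcg/mL·h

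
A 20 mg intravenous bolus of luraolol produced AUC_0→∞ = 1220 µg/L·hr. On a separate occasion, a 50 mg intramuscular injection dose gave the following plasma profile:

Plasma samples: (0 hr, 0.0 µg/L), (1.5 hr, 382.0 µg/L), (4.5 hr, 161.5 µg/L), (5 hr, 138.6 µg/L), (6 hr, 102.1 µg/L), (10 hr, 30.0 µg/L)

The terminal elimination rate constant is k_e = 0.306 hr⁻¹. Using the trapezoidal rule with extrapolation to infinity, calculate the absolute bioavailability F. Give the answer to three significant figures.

F = 0.544

Trapezoidal AUC_0→10 (intramuscular injection):
  [0→1.5]: (0.0+382.0)/2 × 1.5 = 286.5
  [1.5→4.5]: (382.0+161.5)/2 × 3 = 815.25
  [4.5→5]: (161.5+138.6)/2 × 0.5 = 75.025
  [5→6]: (138.6+102.1)/2 × 1 = 120.35
  [6→10]: (102.1+30.0)/2 × 4 = 264.2
  Sum = 1561.325 µg/L·hr
Tail: C_last/k_e = 30.0/0.306 = 98.039
AUC_0→∞ (intramuscular injection) = 1561.325 + 98.039 = 1659.364 µg/L·hr
F = (AUC_ev/D_ev)/(AUC_iv/D_iv) = (1659.364/50)/(1220/20) = 33.18728/61 = 0.5441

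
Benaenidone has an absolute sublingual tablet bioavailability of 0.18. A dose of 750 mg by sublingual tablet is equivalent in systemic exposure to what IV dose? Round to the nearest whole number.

D_iv = 135 mg

Systemic exposure from an extravascular dose = F × D_ev, so the equivalent IV dose is F × D_ev.
D_iv = F × D_ev = 0.18 × 750 = 135 mg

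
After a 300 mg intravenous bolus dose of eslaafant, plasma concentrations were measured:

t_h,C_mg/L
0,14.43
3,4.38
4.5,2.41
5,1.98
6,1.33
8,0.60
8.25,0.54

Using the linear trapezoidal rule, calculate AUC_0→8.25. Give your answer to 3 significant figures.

Trapezoidal AUC_0→8.25:
  [0→3]: (14.43+4.38)/2 × 3 = 28.215
  [3→4.5]: (4.38+2.41)/2 × 1.5 = 5.0925
  [4.5→5]: (2.41+1.98)/2 × 0.5 = 1.0975
  [5→6]: (1.98+1.33)/2 × 1 = 1.655
  [6→8]: (1.33+0.60)/2 × 2 = 1.93
  [8→8.25]: (0.60+0.54)/2 × 0.25 = 0.1425
  Sum = 38.1325 mg/L·h

AUC = 38.1 mg/L·h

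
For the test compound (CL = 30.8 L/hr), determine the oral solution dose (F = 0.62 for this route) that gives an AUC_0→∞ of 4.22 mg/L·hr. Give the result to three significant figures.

Dose = CL × AUC_0→∞ / F
     = 30.8 × 4.22 / 0.62 = 209.639 mg

Dose = 210 mg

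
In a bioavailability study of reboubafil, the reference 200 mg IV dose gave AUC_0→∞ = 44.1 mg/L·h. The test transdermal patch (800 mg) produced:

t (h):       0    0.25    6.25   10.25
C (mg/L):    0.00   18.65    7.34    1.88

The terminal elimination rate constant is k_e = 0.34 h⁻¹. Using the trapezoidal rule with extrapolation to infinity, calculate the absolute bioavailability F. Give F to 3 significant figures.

F = 0.591

Trapezoidal AUC_0→10.25 (transdermal patch):
  [0→0.25]: (0.00+18.65)/2 × 0.25 = 2.33125
  [0.25→6.25]: (18.65+7.34)/2 × 6 = 77.97
  [6.25→10.25]: (7.34+1.88)/2 × 4 = 18.44
  Sum = 98.74125 mg/L·h
Tail: C_last/k_e = 1.88/0.34 = 5.529
AUC_0→∞ (transdermal patch) = 98.74125 + 5.529 = 104.27025 mg/L·h
F = (AUC_ev/D_ev)/(AUC_iv/D_iv) = (104.27025/800)/(44.1/200) = 0.130338/0.2205 = 0.5911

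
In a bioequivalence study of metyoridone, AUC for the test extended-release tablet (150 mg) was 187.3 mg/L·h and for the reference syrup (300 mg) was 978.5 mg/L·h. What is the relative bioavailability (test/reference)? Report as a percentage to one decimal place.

F_rel = (AUC_test/D_test) / (AUC_ref/D_ref)
      = (187.3/150) / (978.5/300)
      = 1.24867 / 3.26167 = 0.3828 = 38.28%

F_rel = 38.3%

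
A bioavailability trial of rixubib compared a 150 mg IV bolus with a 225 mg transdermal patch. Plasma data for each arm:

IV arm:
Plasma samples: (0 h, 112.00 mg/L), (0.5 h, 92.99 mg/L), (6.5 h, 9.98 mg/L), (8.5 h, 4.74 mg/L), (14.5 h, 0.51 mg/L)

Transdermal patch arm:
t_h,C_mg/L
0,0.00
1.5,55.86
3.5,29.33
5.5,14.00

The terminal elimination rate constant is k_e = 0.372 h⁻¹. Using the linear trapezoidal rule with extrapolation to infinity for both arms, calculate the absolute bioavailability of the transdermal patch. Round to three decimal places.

F = 0.354

Trapezoidal AUC_0→14.5 (IV):
  [0→0.5]: (112.00+92.99)/2 × 0.5 = 51.2475
  [0.5→6.5]: (92.99+9.98)/2 × 6 = 308.91
  [6.5→8.5]: (9.98+4.74)/2 × 2 = 14.72
  [8.5→14.5]: (4.74+0.51)/2 × 6 = 15.75
  Sum = 390.6275 mg/L·h
IV tail: 0.51/0.372 = 1.371; AUC_iv,0→∞ = 390.6275 + 1.371 = 391.9985 mg/L·h
Trapezoidal AUC_0→5.5 (transdermal patch):
  [0→1.5]: (0.00+55.86)/2 × 1.5 = 41.895
  [1.5→3.5]: (55.86+29.33)/2 × 2 = 85.19
  [3.5→5.5]: (29.33+14.00)/2 × 2 = 43.33
  Sum = 170.415 mg/L·h
transdermal patch tail: 14.00/0.372 = 37.634; AUC_ev,0→∞ = 170.415 + 37.634 = 208.049 mg/L·h
F = (AUC_ev/D_ev)/(AUC_iv/D_iv) = (208.049/225)/(391.9985/150) = 0.924662/2.61332 = 0.3538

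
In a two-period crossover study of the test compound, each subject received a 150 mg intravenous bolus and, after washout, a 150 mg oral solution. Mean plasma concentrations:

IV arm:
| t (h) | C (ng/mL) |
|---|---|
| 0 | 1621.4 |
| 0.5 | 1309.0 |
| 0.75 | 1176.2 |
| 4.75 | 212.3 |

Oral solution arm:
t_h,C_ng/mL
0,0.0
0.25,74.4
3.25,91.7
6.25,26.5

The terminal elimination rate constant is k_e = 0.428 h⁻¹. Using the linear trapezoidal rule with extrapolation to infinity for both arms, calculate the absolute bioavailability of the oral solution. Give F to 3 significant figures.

Trapezoidal AUC_0→4.75 (IV):
  [0→0.5]: (1621.4+1309.0)/2 × 0.5 = 732.6
  [0.5→0.75]: (1309.0+1176.2)/2 × 0.25 = 310.65
  [0.75→4.75]: (1176.2+212.3)/2 × 4 = 2777.0
  Sum = 3820.25 ng/mL·h
IV tail: 212.3/0.428 = 496.028; AUC_iv,0→∞ = 3820.25 + 496.028 = 4316.278 ng/mL·h
Trapezoidal AUC_0→6.25 (oral solution):
  [0→0.25]: (0.0+74.4)/2 × 0.25 = 9.3
  [0.25→3.25]: (74.4+91.7)/2 × 3 = 249.15
  [3.25→6.25]: (91.7+26.5)/2 × 3 = 177.3
  Sum = 435.75 ng/mL·h
oral solution tail: 26.5/0.428 = 61.916; AUC_ev,0→∞ = 435.75 + 61.916 = 497.666 ng/mL·h
F = (AUC_ev/D_ev)/(AUC_iv/D_iv) = (497.666/150)/(4316.278/150) = 3.31777/28.7752 = 0.1153

F = 0.115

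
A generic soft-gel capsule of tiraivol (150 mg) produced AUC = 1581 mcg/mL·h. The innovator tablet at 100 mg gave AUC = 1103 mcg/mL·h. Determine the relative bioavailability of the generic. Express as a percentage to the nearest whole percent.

F_rel = 96%

F_rel = (AUC_test/D_test) / (AUC_ref/D_ref)
      = (1581/150) / (1103/100)
      = 10.54 / 11.03 = 0.9556 = 95.56%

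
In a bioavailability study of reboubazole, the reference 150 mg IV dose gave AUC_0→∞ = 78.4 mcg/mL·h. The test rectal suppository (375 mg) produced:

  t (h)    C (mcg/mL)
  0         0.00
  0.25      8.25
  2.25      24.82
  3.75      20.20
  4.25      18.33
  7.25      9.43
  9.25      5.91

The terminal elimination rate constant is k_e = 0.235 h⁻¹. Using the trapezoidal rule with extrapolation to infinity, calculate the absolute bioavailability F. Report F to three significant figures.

F = 0.814

Trapezoidal AUC_0→9.25 (rectal suppository):
  [0→0.25]: (0.00+8.25)/2 × 0.25 = 1.03125
  [0.25→2.25]: (8.25+24.82)/2 × 2 = 33.07
  [2.25→3.75]: (24.82+20.20)/2 × 1.5 = 33.765
  [3.75→4.25]: (20.20+18.33)/2 × 0.5 = 9.6325
  [4.25→7.25]: (18.33+9.43)/2 × 3 = 41.64
  [7.25→9.25]: (9.43+5.91)/2 × 2 = 15.34
  Sum = 134.47875 mcg/mL·h
Tail: C_last/k_e = 5.91/0.235 = 25.149
AUC_0→∞ (rectal suppository) = 134.47875 + 25.149 = 159.62775 mcg/mL·h
F = (AUC_ev/D_ev)/(AUC_iv/D_iv) = (159.62775/375)/(78.4/150) = 0.425674/0.522667 = 0.8144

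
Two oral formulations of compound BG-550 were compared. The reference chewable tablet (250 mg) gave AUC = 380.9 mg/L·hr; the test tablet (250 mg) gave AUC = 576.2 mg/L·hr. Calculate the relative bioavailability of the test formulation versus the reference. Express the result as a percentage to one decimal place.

F_rel = 151.3%

F_rel = (AUC_test/D_test) / (AUC_ref/D_ref)
      = (576.2/250) / (380.9/250)
      = 2.3048 / 1.5236 = 1.5127 = 151.27%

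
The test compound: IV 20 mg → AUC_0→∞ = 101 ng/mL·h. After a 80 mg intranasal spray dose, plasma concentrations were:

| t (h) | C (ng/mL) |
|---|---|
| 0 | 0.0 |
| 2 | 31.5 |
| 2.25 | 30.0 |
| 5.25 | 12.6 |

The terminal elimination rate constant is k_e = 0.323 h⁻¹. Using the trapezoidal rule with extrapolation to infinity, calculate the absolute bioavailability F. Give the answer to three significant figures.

Trapezoidal AUC_0→5.25 (intranasal spray):
  [0→2]: (0.0+31.5)/2 × 2 = 31.5
  [2→2.25]: (31.5+30.0)/2 × 0.25 = 7.6875
  [2.25→5.25]: (30.0+12.6)/2 × 3 = 63.9
  Sum = 103.0875 ng/mL·h
Tail: C_last/k_e = 12.6/0.323 = 39.009
AUC_0→∞ (intranasal spray) = 103.0875 + 39.009 = 142.0965 ng/mL·h
F = (AUC_ev/D_ev)/(AUC_iv/D_iv) = (142.0965/80)/(101/20) = 1.77621/5.05 = 0.3517

F = 0.352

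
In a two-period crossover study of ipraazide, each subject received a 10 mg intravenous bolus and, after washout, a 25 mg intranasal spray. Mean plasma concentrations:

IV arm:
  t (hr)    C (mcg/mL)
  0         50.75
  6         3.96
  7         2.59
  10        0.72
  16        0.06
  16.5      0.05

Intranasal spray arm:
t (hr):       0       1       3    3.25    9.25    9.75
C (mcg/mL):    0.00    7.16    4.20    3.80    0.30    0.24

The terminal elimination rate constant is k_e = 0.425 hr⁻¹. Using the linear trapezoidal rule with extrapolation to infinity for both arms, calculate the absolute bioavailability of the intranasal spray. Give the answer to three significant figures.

F = 0.0662

Trapezoidal AUC_0→16.5 (IV):
  [0→6]: (50.75+3.96)/2 × 6 = 164.13
  [6→7]: (3.96+2.59)/2 × 1 = 3.275
  [7→10]: (2.59+0.72)/2 × 3 = 4.965
  [10→16]: (0.72+0.06)/2 × 6 = 2.34
  [16→16.5]: (0.06+0.05)/2 × 0.5 = 0.0275
  Sum = 174.7375 mcg/mL·hr
IV tail: 0.05/0.425 = 0.118; AUC_iv,0→∞ = 174.7375 + 0.118 = 174.8555 mcg/mL·hr
Trapezoidal AUC_0→9.75 (intranasal spray):
  [0→1]: (0.00+7.16)/2 × 1 = 3.58
  [1→3]: (7.16+4.20)/2 × 2 = 11.36
  [3→3.25]: (4.20+3.80)/2 × 0.25 = 1.0
  [3.25→9.25]: (3.80+0.30)/2 × 6 = 12.3
  [9.25→9.75]: (0.30+0.24)/2 × 0.5 = 0.135
  Sum = 28.375 mcg/mL·hr
intranasal spray tail: 0.24/0.425 = 0.565; AUC_ev,0→∞ = 28.375 + 0.565 = 28.94 mcg/mL·hr
F = (AUC_ev/D_ev)/(AUC_iv/D_iv) = (28.94/25)/(174.8555/10) = 1.1576/17.48555 = 0.0662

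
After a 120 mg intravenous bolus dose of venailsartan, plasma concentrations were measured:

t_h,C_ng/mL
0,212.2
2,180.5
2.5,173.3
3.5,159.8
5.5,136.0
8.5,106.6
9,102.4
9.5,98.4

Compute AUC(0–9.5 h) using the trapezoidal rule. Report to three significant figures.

Trapezoidal AUC_0→9.5:
  [0→2]: (212.2+180.5)/2 × 2 = 392.7
  [2→2.5]: (180.5+173.3)/2 × 0.5 = 88.45
  [2.5→3.5]: (173.3+159.8)/2 × 1 = 166.55
  [3.5→5.5]: (159.8+136.0)/2 × 2 = 295.8
  [5.5→8.5]: (136.0+106.6)/2 × 3 = 363.9
  [8.5→9]: (106.6+102.4)/2 × 0.5 = 52.25
  [9→9.5]: (102.4+98.4)/2 × 0.5 = 50.2
  Sum = 1409.85 ng/mL·h

AUC = 1410 ng/mL·h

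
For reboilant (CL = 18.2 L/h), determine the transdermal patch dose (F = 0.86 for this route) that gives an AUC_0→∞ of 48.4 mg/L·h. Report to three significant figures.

Dose = 1020 mg

Dose = CL × AUC_0→∞ / F
     = 18.2 × 48.4 / 0.86 = 1024.28 mg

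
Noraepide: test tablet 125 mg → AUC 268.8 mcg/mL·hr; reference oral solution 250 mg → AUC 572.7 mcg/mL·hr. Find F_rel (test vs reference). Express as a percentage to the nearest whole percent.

F_rel = 94%

F_rel = (AUC_test/D_test) / (AUC_ref/D_ref)
      = (268.8/125) / (572.7/250)
      = 2.1504 / 2.2908 = 0.9387 = 93.87%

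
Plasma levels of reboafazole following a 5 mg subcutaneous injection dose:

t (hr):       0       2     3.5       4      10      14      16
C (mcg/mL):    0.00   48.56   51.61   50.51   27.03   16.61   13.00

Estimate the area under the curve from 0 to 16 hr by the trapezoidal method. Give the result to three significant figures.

Trapezoidal AUC_0→16:
  [0→2]: (0.00+48.56)/2 × 2 = 48.56
  [2→3.5]: (48.56+51.61)/2 × 1.5 = 75.1275
  [3.5→4]: (51.61+50.51)/2 × 0.5 = 25.53
  [4→10]: (50.51+27.03)/2 × 6 = 232.62
  [10→14]: (27.03+16.61)/2 × 4 = 87.28
  [14→16]: (16.61+13.00)/2 × 2 = 29.61
  Sum = 498.7275 mcg/mL·hr

AUC = 499 mcg/mL·hr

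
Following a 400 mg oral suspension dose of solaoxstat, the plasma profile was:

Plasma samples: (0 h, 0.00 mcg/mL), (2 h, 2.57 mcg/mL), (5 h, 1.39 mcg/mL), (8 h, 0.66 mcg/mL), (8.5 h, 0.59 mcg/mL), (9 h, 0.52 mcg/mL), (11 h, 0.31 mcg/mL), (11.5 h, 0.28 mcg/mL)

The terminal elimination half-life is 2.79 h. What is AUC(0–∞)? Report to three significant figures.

Trapezoidal AUC_0→11.5:
  [0→2]: (0.00+2.57)/2 × 2 = 2.57
  [2→5]: (2.57+1.39)/2 × 3 = 5.94
  [5→8]: (1.39+0.66)/2 × 3 = 3.075
  [8→8.5]: (0.66+0.59)/2 × 0.5 = 0.3125
  [8.5→9]: (0.59+0.52)/2 × 0.5 = 0.2775
  [9→11]: (0.52+0.31)/2 × 2 = 0.83
  [11→11.5]: (0.31+0.28)/2 × 0.5 = 0.1475
  Sum = 13.1525 mcg/mL·h
k_e = ln2 / t½ = 0.693147 / 2.79 = 0.2484 h^-1
Extrapolated tail: C_last / k_e = 0.28 / 0.2484 = 1.127
AUC_0→∞ = 13.1525 + 1.127 = 14.2795 mcg/mL·h

AUC = 14.3 mcg/mL·h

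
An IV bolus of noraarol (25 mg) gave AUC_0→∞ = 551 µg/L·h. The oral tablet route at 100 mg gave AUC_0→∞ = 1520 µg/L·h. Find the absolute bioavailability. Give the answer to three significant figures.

F = (AUC_ev / D_ev) / (AUC_iv / D_iv)
  = (1520/100) / (551/25)
  = 15.2 / 22.04 = 0.6897

F = 0.690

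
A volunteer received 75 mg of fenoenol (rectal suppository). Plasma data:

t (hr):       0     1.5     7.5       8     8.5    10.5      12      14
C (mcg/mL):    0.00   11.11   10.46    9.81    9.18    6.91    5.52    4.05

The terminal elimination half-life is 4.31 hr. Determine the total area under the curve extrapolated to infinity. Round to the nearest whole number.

AUC = 143 mcg/mL·hr

Trapezoidal AUC_0→14:
  [0→1.5]: (0.00+11.11)/2 × 1.5 = 8.3325
  [1.5→7.5]: (11.11+10.46)/2 × 6 = 64.71
  [7.5→8]: (10.46+9.81)/2 × 0.5 = 5.0675
  [8→8.5]: (9.81+9.18)/2 × 0.5 = 4.7475
  [8.5→10.5]: (9.18+6.91)/2 × 2 = 16.09
  [10.5→12]: (6.91+5.52)/2 × 1.5 = 9.3225
  [12→14]: (5.52+4.05)/2 × 2 = 9.57
  Sum = 117.84 mcg/mL·hr
k_e = ln2 / t½ = 0.693147 / 4.31 = 0.1608 hr^-1
Extrapolated tail: C_last / k_e = 4.05 / 0.1608 = 25.187
AUC_0→∞ = 117.84 + 25.187 = 143.027 mcg/mL·hr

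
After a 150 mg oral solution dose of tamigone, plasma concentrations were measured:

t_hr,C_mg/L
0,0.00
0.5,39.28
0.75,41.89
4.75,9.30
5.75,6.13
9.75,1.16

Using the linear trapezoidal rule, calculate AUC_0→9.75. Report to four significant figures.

Trapezoidal AUC_0→9.75:
  [0→0.5]: (0.00+39.28)/2 × 0.5 = 9.82
  [0.5→0.75]: (39.28+41.89)/2 × 0.25 = 10.14625
  [0.75→4.75]: (41.89+9.30)/2 × 4 = 102.38
  [4.75→5.75]: (9.30+6.13)/2 × 1 = 7.715
  [5.75→9.75]: (6.13+1.16)/2 × 4 = 14.58
  Sum = 144.64125 mg/L·hr

AUC = 144.6 mg/L·hr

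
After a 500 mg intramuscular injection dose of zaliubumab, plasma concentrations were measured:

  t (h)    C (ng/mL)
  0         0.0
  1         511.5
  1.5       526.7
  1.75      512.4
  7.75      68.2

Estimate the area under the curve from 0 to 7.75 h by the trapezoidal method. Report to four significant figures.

Trapezoidal AUC_0→7.75:
  [0→1]: (0.0+511.5)/2 × 1 = 255.75
  [1→1.5]: (511.5+526.7)/2 × 0.5 = 259.55
  [1.5→1.75]: (526.7+512.4)/2 × 0.25 = 129.8875
  [1.75→7.75]: (512.4+68.2)/2 × 6 = 1741.8
  Sum = 2386.9875 ng/mL·h

AUC = 2387 ng/mL·h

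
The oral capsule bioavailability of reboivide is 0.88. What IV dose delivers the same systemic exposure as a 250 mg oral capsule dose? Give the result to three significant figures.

D_iv = 220 mg

Systemic exposure from an extravascular dose = F × D_ev, so the equivalent IV dose is F × D_ev.
D_iv = F × D_ev = 0.88 × 250 = 220 mg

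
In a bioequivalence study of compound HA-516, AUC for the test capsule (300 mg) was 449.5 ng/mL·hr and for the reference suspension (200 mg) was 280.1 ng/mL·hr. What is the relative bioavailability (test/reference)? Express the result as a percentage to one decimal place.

F_rel = (AUC_test/D_test) / (AUC_ref/D_ref)
      = (449.5/300) / (280.1/200)
      = 1.49833 / 1.4005 = 1.0699 = 106.99%

F_rel = 107.0%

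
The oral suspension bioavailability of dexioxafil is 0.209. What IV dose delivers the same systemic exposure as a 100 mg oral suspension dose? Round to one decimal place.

Systemic exposure from an extravascular dose = F × D_ev, so the equivalent IV dose is F × D_ev.
D_iv = F × D_ev = 0.209 × 100 = 20.9 mg

D_iv = 20.9 mg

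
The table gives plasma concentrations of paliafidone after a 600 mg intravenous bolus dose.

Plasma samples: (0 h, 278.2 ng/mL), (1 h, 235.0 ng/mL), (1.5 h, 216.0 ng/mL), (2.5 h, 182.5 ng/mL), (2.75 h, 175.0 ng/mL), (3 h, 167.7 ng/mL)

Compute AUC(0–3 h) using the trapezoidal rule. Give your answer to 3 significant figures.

AUC = 656 ng/mL·h

Trapezoidal AUC_0→3:
  [0→1]: (278.2+235.0)/2 × 1 = 256.6
  [1→1.5]: (235.0+216.0)/2 × 0.5 = 112.75
  [1.5→2.5]: (216.0+182.5)/2 × 1 = 199.25
  [2.5→2.75]: (182.5+175.0)/2 × 0.25 = 44.6875
  [2.75→3]: (175.0+167.7)/2 × 0.25 = 42.8375
  Sum = 656.125 ng/mL·h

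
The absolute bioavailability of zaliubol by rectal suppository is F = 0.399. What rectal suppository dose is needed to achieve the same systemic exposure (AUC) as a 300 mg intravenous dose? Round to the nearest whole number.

D_rectal = 752 mg

For equal systemic exposure: F × D_ev = D_iv
D_ev = D_iv / F = 300 / 0.399 = 751.88 mg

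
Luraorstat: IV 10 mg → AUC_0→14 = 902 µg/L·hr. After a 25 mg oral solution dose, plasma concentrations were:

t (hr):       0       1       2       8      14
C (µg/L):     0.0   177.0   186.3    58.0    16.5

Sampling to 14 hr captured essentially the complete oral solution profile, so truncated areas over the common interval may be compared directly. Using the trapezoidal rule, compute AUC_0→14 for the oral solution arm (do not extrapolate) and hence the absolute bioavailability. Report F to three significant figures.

F = 0.544

Trapezoidal AUC_0→14 (oral solution):
  [0→1]: (0.0+177.0)/2 × 1 = 88.5
  [1→2]: (177.0+186.3)/2 × 1 = 181.65
  [2→8]: (186.3+58.0)/2 × 6 = 732.9
  [8→14]: (58.0+16.5)/2 × 6 = 223.5
  Sum = 1226.55 µg/L·hr
F = (AUC_ev/D_ev)/(AUC_iv/D_iv) = (1226.55/25)/(902/10) = 49.062/90.2 = 0.5439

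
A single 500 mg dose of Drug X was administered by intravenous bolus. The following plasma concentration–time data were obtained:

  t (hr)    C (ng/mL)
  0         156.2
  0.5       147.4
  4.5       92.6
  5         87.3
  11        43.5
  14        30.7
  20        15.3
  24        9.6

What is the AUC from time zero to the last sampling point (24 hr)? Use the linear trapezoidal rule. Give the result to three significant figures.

Trapezoidal AUC_0→24:
  [0→0.5]: (156.2+147.4)/2 × 0.5 = 75.9
  [0.5→4.5]: (147.4+92.6)/2 × 4 = 480.0
  [4.5→5]: (92.6+87.3)/2 × 0.5 = 44.975
  [5→11]: (87.3+43.5)/2 × 6 = 392.4
  [11→14]: (43.5+30.7)/2 × 3 = 111.3
  [14→20]: (30.7+15.3)/2 × 6 = 138.0
  [20→24]: (15.3+9.6)/2 × 4 = 49.8
  Sum = 1292.375 ng/mL·hr

AUC = 1290 ng/mL·hr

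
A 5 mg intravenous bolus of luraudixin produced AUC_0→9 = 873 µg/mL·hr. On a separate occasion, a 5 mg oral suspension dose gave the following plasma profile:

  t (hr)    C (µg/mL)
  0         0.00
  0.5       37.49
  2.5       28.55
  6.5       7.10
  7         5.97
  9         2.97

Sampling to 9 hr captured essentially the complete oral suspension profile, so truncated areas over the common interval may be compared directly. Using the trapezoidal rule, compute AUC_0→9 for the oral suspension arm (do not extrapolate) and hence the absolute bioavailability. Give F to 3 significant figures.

F = 0.182

Trapezoidal AUC_0→9 (oral suspension):
  [0→0.5]: (0.00+37.49)/2 × 0.5 = 9.3725
  [0.5→2.5]: (37.49+28.55)/2 × 2 = 66.04
  [2.5→6.5]: (28.55+7.10)/2 × 4 = 71.3
  [6.5→7]: (7.10+5.97)/2 × 0.5 = 3.2675
  [7→9]: (5.97+2.97)/2 × 2 = 8.94
  Sum = 158.92 µg/mL·hr
F = (AUC_ev/D_ev)/(AUC_iv/D_iv) = (158.92/5)/(873/5) = 31.784/174.6 = 0.1820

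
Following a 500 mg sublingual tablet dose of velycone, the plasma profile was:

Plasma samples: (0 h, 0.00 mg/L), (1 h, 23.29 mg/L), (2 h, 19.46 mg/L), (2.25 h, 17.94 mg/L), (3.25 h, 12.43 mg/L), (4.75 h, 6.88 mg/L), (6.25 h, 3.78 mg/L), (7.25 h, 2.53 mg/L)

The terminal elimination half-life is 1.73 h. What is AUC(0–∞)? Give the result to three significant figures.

AUC = 84.8 mg/L·h

Trapezoidal AUC_0→7.25:
  [0→1]: (0.00+23.29)/2 × 1 = 11.645
  [1→2]: (23.29+19.46)/2 × 1 = 21.375
  [2→2.25]: (19.46+17.94)/2 × 0.25 = 4.675
  [2.25→3.25]: (17.94+12.43)/2 × 1 = 15.185
  [3.25→4.75]: (12.43+6.88)/2 × 1.5 = 14.4825
  [4.75→6.25]: (6.88+3.78)/2 × 1.5 = 7.995
  [6.25→7.25]: (3.78+2.53)/2 × 1 = 3.155
  Sum = 78.5125 mg/L·h
k_e = ln2 / t½ = 0.693147 / 1.73 = 0.4007 h^-1
Extrapolated tail: C_last / k_e = 2.53 / 0.4007 = 6.314
AUC_0→∞ = 78.5125 + 6.314 = 84.8265 mg/L·h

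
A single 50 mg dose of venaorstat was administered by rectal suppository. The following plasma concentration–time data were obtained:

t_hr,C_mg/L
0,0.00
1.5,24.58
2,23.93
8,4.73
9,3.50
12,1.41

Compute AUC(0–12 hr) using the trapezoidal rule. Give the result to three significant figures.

AUC = 128 mg/L·hr

Trapezoidal AUC_0→12:
  [0→1.5]: (0.00+24.58)/2 × 1.5 = 18.435
  [1.5→2]: (24.58+23.93)/2 × 0.5 = 12.1275
  [2→8]: (23.93+4.73)/2 × 6 = 85.98
  [8→9]: (4.73+3.50)/2 × 1 = 4.115
  [9→12]: (3.50+1.41)/2 × 3 = 7.365
  Sum = 128.0225 mg/L·hr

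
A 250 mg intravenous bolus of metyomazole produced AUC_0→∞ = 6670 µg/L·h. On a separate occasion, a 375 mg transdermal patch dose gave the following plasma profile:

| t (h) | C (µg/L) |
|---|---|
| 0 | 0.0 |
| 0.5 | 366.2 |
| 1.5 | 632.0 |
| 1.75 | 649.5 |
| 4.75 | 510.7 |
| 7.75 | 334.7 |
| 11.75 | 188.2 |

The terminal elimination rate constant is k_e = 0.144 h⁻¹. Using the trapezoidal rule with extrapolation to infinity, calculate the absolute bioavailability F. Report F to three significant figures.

Trapezoidal AUC_0→11.75 (transdermal patch):
  [0→0.5]: (0.0+366.2)/2 × 0.5 = 91.55
  [0.5→1.5]: (366.2+632.0)/2 × 1 = 499.1
  [1.5→1.75]: (632.0+649.5)/2 × 0.25 = 160.1875
  [1.75→4.75]: (649.5+510.7)/2 × 3 = 1740.3
  [4.75→7.75]: (510.7+334.7)/2 × 3 = 1268.1
  [7.75→11.75]: (334.7+188.2)/2 × 4 = 1045.8
  Sum = 4805.0375 µg/L·h
Tail: C_last/k_e = 188.2/0.144 = 1306.944
AUC_0→∞ (transdermal patch) = 4805.0375 + 1306.944 = 6111.9815 µg/L·h
F = (AUC_ev/D_ev)/(AUC_iv/D_iv) = (6111.9815/375)/(6670/250) = 16.2986/26.68 = 0.6109

F = 0.611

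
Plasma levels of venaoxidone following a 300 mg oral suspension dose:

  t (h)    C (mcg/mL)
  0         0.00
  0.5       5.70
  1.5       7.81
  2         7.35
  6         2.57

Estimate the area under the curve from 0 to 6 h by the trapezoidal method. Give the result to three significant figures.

Trapezoidal AUC_0→6:
  [0→0.5]: (0.00+5.70)/2 × 0.5 = 1.425
  [0.5→1.5]: (5.70+7.81)/2 × 1 = 6.755
  [1.5→2]: (7.81+7.35)/2 × 0.5 = 3.79
  [2→6]: (7.35+2.57)/2 × 4 = 19.84
  Sum = 31.81 mcg/mL·h

AUC = 31.8 mcg/mL·h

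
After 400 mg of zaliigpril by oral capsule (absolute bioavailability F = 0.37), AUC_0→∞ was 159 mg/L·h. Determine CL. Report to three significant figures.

CL = F × Dose / AUC_0→∞
   = 0.37 × 400 / 159 = 0.930818 L/h

CL = 0.931 L/h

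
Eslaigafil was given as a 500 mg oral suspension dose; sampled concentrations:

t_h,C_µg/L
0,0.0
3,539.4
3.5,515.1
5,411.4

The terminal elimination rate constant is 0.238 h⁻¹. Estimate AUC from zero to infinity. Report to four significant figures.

Trapezoidal AUC_0→5:
  [0→3]: (0.0+539.4)/2 × 3 = 809.1
  [3→3.5]: (539.4+515.1)/2 × 0.5 = 263.625
  [3.5→5]: (515.1+411.4)/2 × 1.5 = 694.875
  Sum = 1767.6 µg/L·h
Extrapolated tail: C_last / k_e = 411.4 / 0.238 = 1728.571
AUC_0→∞ = 1767.6 + 1728.571 = 3496.171 µg/L·h

AUC = 3496 µg/L·h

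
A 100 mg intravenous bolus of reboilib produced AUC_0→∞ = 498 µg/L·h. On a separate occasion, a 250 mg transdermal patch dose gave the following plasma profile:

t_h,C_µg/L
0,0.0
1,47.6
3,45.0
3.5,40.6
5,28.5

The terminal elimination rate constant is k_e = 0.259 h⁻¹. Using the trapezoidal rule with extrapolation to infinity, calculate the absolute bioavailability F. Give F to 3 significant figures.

F = 0.241

Trapezoidal AUC_0→5 (transdermal patch):
  [0→1]: (0.0+47.6)/2 × 1 = 23.8
  [1→3]: (47.6+45.0)/2 × 2 = 92.6
  [3→3.5]: (45.0+40.6)/2 × 0.5 = 21.4
  [3.5→5]: (40.6+28.5)/2 × 1.5 = 51.825
  Sum = 189.625 µg/L·h
Tail: C_last/k_e = 28.5/0.259 = 110.039
AUC_0→∞ (transdermal patch) = 189.625 + 110.039 = 299.664 µg/L·h
F = (AUC_ev/D_ev)/(AUC_iv/D_iv) = (299.664/250)/(498/100) = 1.198656/4.98 = 0.2407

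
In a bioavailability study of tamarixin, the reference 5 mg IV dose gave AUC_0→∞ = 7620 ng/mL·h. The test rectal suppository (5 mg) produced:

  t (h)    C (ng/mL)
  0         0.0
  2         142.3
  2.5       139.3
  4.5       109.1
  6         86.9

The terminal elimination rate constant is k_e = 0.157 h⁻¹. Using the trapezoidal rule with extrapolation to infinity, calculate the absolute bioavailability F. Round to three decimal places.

Trapezoidal AUC_0→6 (rectal suppository):
  [0→2]: (0.0+142.3)/2 × 2 = 142.3
  [2→2.5]: (142.3+139.3)/2 × 0.5 = 70.4
  [2.5→4.5]: (139.3+109.1)/2 × 2 = 248.4
  [4.5→6]: (109.1+86.9)/2 × 1.5 = 147.0
  Sum = 608.1 ng/mL·h
Tail: C_last/k_e = 86.9/0.157 = 553.503
AUC_0→∞ (rectal suppository) = 608.1 + 553.503 = 1161.603 ng/mL·h
F = (AUC_ev/D_ev)/(AUC_iv/D_iv) = (1161.603/5)/(7620/5) = 232.3206/1524 = 0.1524

F = 0.152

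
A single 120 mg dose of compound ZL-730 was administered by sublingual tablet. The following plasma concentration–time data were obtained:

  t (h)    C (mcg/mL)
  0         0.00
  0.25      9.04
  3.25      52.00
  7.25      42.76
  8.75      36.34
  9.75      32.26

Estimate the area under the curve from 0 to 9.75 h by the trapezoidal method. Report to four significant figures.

AUC = 375.8 mcg/mL·h

Trapezoidal AUC_0→9.75:
  [0→0.25]: (0.00+9.04)/2 × 0.25 = 1.13
  [0.25→3.25]: (9.04+52.00)/2 × 3 = 91.56
  [3.25→7.25]: (52.00+42.76)/2 × 4 = 189.52
  [7.25→8.75]: (42.76+36.34)/2 × 1.5 = 59.325
  [8.75→9.75]: (36.34+32.26)/2 × 1 = 34.3
  Sum = 375.835 mcg/mL·h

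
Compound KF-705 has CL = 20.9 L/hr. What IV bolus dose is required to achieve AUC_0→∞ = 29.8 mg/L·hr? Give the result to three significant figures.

Dose_iv = CL × AUC_0→∞
     = 20.9 × 29.8 = 622.82 mg

Dose = 623 mg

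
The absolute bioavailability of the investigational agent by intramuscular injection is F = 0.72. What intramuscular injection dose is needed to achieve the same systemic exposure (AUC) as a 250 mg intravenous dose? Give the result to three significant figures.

For equal systemic exposure: F × D_ev = D_iv
D_ev = D_iv / F = 250 / 0.72 = 347.222 mg

D_intramuscular = 347 mg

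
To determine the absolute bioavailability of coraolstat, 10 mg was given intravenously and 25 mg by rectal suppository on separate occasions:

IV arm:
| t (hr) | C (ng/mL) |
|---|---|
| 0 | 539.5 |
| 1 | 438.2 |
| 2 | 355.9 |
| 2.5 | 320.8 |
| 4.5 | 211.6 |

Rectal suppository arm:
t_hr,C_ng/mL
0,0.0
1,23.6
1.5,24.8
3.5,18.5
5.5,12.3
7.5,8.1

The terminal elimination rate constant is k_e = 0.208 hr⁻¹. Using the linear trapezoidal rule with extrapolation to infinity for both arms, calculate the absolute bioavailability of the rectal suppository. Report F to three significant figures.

Trapezoidal AUC_0→4.5 (IV):
  [0→1]: (539.5+438.2)/2 × 1 = 488.85
  [1→2]: (438.2+355.9)/2 × 1 = 397.05
  [2→2.5]: (355.9+320.8)/2 × 0.5 = 169.175
  [2.5→4.5]: (320.8+211.6)/2 × 2 = 532.4
  Sum = 1587.475 ng/mL·hr
IV tail: 211.6/0.208 = 1017.308; AUC_iv,0→∞ = 1587.475 + 1017.308 = 2604.783 ng/mL·hr
Trapezoidal AUC_0→7.5 (rectal suppository):
  [0→1]: (0.0+23.6)/2 × 1 = 11.8
  [1→1.5]: (23.6+24.8)/2 × 0.5 = 12.1
  [1.5→3.5]: (24.8+18.5)/2 × 2 = 43.3
  [3.5→5.5]: (18.5+12.3)/2 × 2 = 30.8
  [5.5→7.5]: (12.3+8.1)/2 × 2 = 20.4
  Sum = 118.4 ng/mL·hr
rectal suppository tail: 8.1/0.208 = 38.942; AUC_ev,0→∞ = 118.4 + 38.942 = 157.342 ng/mL·hr
F = (AUC_ev/D_ev)/(AUC_iv/D_iv) = (157.342/25)/(2604.783/10) = 6.29368/260.4783 = 0.0242

F = 0.0242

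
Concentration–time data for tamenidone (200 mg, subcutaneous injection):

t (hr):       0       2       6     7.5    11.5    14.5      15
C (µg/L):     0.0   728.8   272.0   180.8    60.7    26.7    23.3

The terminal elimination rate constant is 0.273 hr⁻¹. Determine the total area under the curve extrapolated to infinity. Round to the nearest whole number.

AUC = 3782 µg/L·hr

Trapezoidal AUC_0→15:
  [0→2]: (0.0+728.8)/2 × 2 = 728.8
  [2→6]: (728.8+272.0)/2 × 4 = 2001.6
  [6→7.5]: (272.0+180.8)/2 × 1.5 = 339.6
  [7.5→11.5]: (180.8+60.7)/2 × 4 = 483.0
  [11.5→14.5]: (60.7+26.7)/2 × 3 = 131.1
  [14.5→15]: (26.7+23.3)/2 × 0.5 = 12.5
  Sum = 3696.6 µg/L·hr
Extrapolated tail: C_last / k_e = 23.3 / 0.273 = 85.348
AUC_0→∞ = 3696.6 + 85.348 = 3781.948 µg/L·hr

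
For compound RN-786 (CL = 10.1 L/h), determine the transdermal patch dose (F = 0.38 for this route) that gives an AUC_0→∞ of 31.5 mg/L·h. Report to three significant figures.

Dose = CL × AUC_0→∞ / F
     = 10.1 × 31.5 / 0.38 = 837.237 mg

Dose = 837 mg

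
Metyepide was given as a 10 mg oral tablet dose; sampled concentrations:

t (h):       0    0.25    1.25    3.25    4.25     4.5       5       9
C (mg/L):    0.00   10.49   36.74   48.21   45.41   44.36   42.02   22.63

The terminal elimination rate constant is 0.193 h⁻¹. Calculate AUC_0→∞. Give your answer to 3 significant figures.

AUC = 436 mg/L·h

Trapezoidal AUC_0→9:
  [0→0.25]: (0.00+10.49)/2 × 0.25 = 1.31125
  [0.25→1.25]: (10.49+36.74)/2 × 1 = 23.615
  [1.25→3.25]: (36.74+48.21)/2 × 2 = 84.95
  [3.25→4.25]: (48.21+45.41)/2 × 1 = 46.81
  [4.25→4.5]: (45.41+44.36)/2 × 0.25 = 11.22125
  [4.5→5]: (44.36+42.02)/2 × 0.5 = 21.595
  [5→9]: (42.02+22.63)/2 × 4 = 129.3
  Sum = 318.8025 mg/L·h
Extrapolated tail: C_last / k_e = 22.63 / 0.193 = 117.254
AUC_0→∞ = 318.8025 + 117.254 = 436.0565 mg/L·h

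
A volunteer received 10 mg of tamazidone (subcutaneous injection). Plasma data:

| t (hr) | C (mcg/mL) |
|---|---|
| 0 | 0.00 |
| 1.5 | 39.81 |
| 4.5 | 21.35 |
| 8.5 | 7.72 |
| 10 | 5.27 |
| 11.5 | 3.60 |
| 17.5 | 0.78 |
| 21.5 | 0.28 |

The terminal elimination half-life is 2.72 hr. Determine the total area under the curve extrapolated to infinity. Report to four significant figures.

AUC = 212.5 mcg/mL·hr

Trapezoidal AUC_0→21.5:
  [0→1.5]: (0.00+39.81)/2 × 1.5 = 29.8575
  [1.5→4.5]: (39.81+21.35)/2 × 3 = 91.74
  [4.5→8.5]: (21.35+7.72)/2 × 4 = 58.14
  [8.5→10]: (7.72+5.27)/2 × 1.5 = 9.7425
  [10→11.5]: (5.27+3.60)/2 × 1.5 = 6.6525
  [11.5→17.5]: (3.60+0.78)/2 × 6 = 13.14
  [17.5→21.5]: (0.78+0.28)/2 × 4 = 2.12
  Sum = 211.3925 mcg/mL·hr
k_e = ln2 / t½ = 0.693147 / 2.72 = 0.2548 hr^-1
Extrapolated tail: C_last / k_e = 0.28 / 0.2548 = 1.099
AUC_0→∞ = 211.3925 + 1.099 = 212.4915 mcg/mL·hr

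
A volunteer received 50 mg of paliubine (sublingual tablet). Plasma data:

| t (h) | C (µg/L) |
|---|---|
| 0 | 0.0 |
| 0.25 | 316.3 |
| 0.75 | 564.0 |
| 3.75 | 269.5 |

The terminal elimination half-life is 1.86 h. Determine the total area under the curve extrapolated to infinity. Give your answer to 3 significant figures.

Trapezoidal AUC_0→3.75:
  [0→0.25]: (0.0+316.3)/2 × 0.25 = 39.5375
  [0.25→0.75]: (316.3+564.0)/2 × 0.5 = 220.075
  [0.75→3.75]: (564.0+269.5)/2 × 3 = 1250.25
  Sum = 1509.8625 µg/L·h
k_e = ln2 / t½ = 0.693147 / 1.86 = 0.3727 h^-1
Extrapolated tail: C_last / k_e = 269.5 / 0.3727 = 723.102
AUC_0→∞ = 1509.8625 + 723.102 = 2232.9645 µg/L·h

AUC = 2230 µg/L·h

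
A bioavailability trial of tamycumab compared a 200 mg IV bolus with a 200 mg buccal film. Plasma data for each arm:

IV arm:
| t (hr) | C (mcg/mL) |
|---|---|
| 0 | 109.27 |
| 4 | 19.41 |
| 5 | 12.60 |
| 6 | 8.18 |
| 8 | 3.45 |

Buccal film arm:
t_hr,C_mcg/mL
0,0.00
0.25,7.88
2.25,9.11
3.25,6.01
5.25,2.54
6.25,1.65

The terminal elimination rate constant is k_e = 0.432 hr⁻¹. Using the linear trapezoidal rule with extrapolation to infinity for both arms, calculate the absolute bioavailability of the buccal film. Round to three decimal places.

F = 0.132

Trapezoidal AUC_0→8 (IV):
  [0→4]: (109.27+19.41)/2 × 4 = 257.36
  [4→5]: (19.41+12.60)/2 × 1 = 16.005
  [5→6]: (12.60+8.18)/2 × 1 = 10.39
  [6→8]: (8.18+3.45)/2 × 2 = 11.63
  Sum = 295.385 mcg/mL·hr
IV tail: 3.45/0.432 = 7.986; AUC_iv,0→∞ = 295.385 + 7.986 = 303.371 mcg/mL·hr
Trapezoidal AUC_0→6.25 (buccal film):
  [0→0.25]: (0.00+7.88)/2 × 0.25 = 0.985
  [0.25→2.25]: (7.88+9.11)/2 × 2 = 16.99
  [2.25→3.25]: (9.11+6.01)/2 × 1 = 7.56
  [3.25→5.25]: (6.01+2.54)/2 × 2 = 8.55
  [5.25→6.25]: (2.54+1.65)/2 × 1 = 2.095
  Sum = 36.18 mcg/mL·hr
buccal film tail: 1.65/0.432 = 3.819; AUC_ev,0→∞ = 36.18 + 3.819 = 39.999 mcg/mL·hr
F = (AUC_ev/D_ev)/(AUC_iv/D_iv) = (39.999/200)/(303.371/200) = 0.199995/1.516855 = 0.1318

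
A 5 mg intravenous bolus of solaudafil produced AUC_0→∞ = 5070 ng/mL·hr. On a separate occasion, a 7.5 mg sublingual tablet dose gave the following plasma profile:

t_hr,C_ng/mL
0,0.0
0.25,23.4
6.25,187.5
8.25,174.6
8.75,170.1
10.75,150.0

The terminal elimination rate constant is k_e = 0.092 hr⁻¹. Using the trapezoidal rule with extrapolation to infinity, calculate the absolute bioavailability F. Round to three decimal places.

Trapezoidal AUC_0→10.75 (sublingual tablet):
  [0→0.25]: (0.0+23.4)/2 × 0.25 = 2.925
  [0.25→6.25]: (23.4+187.5)/2 × 6 = 632.7
  [6.25→8.25]: (187.5+174.6)/2 × 2 = 362.1
  [8.25→8.75]: (174.6+170.1)/2 × 0.5 = 86.175
  [8.75→10.75]: (170.1+150.0)/2 × 2 = 320.1
  Sum = 1404.0 ng/mL·hr
Tail: C_last/k_e = 150.0/0.092 = 1630.435
AUC_0→∞ (sublingual tablet) = 1404.0 + 1630.435 = 3034.435 ng/mL·hr
F = (AUC_ev/D_ev)/(AUC_iv/D_iv) = (3034.435/7.5)/(5070/5) = 404.591/1014 = 0.3990

F = 0.399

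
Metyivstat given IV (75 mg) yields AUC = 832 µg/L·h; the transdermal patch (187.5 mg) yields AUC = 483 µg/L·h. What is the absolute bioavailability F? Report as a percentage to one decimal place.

F = 23.2%

F = (AUC_ev / D_ev) / (AUC_iv / D_iv)
  = (483/187.5) / (832/75)
  = 2.576 / 11.0933 = 0.2322
  = 23.22%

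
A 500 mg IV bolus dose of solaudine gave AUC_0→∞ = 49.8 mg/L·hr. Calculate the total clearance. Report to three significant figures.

CL = 10.0 L/hr

CL = Dose_iv / AUC_0→∞
   = 500 / 49.8 = 10.0402 L/hr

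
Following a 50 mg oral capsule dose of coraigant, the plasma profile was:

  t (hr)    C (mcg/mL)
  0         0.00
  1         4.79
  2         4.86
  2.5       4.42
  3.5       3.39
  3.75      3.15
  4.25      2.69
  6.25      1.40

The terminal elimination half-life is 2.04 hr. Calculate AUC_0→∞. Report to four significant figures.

Trapezoidal AUC_0→6.25:
  [0→1]: (0.00+4.79)/2 × 1 = 2.395
  [1→2]: (4.79+4.86)/2 × 1 = 4.825
  [2→2.5]: (4.86+4.42)/2 × 0.5 = 2.32
  [2.5→3.5]: (4.42+3.39)/2 × 1 = 3.905
  [3.5→3.75]: (3.39+3.15)/2 × 0.25 = 0.8175
  [3.75→4.25]: (3.15+2.69)/2 × 0.5 = 1.46
  [4.25→6.25]: (2.69+1.40)/2 × 2 = 4.09
  Sum = 19.8125 mcg/mL·hr
k_e = ln2 / t½ = 0.693147 / 2.04 = 0.3398 hr^-1
Extrapolated tail: C_last / k_e = 1.40 / 0.3398 = 4.120
AUC_0→∞ = 19.8125 + 4.120 = 23.9325 mcg/mL·hr

AUC = 23.93 mcg/mL·hr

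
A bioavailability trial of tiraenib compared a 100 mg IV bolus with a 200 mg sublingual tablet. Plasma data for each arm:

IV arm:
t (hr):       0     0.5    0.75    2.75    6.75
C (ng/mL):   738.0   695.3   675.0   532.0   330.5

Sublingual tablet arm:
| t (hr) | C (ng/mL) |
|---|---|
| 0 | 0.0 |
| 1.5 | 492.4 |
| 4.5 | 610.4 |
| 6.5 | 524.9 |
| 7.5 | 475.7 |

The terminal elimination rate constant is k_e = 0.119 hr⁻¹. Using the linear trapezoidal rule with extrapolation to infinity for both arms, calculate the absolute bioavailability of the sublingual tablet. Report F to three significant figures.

Trapezoidal AUC_0→6.75 (IV):
  [0→0.5]: (738.0+695.3)/2 × 0.5 = 358.325
  [0.5→0.75]: (695.3+675.0)/2 × 0.25 = 171.2875
  [0.75→2.75]: (675.0+532.0)/2 × 2 = 1207.0
  [2.75→6.75]: (532.0+330.5)/2 × 4 = 1725.0
  Sum = 3461.6125 ng/mL·hr
IV tail: 330.5/0.119 = 2777.311; AUC_iv,0→∞ = 3461.6125 + 2777.311 = 6238.9235 ng/mL·hr
Trapezoidal AUC_0→7.5 (sublingual tablet):
  [0→1.5]: (0.0+492.4)/2 × 1.5 = 369.3
  [1.5→4.5]: (492.4+610.4)/2 × 3 = 1654.2
  [4.5→6.5]: (610.4+524.9)/2 × 2 = 1135.3
  [6.5→7.5]: (524.9+475.7)/2 × 1 = 500.3
  Sum = 3659.1 ng/mL·hr
sublingual tablet tail: 475.7/0.119 = 3997.479; AUC_ev,0→∞ = 3659.1 + 3997.479 = 7656.579 ng/mL·hr
F = (AUC_ev/D_ev)/(AUC_iv/D_iv) = (7656.579/200)/(6238.9235/100) = 38.282895/62.389235 = 0.6136

F = 0.614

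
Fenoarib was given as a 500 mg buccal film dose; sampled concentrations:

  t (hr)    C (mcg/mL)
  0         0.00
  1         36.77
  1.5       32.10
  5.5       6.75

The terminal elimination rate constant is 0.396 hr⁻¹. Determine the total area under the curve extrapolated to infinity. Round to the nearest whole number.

AUC = 130 mcg/mL·hr

Trapezoidal AUC_0→5.5:
  [0→1]: (0.00+36.77)/2 × 1 = 18.385
  [1→1.5]: (36.77+32.10)/2 × 0.5 = 17.2175
  [1.5→5.5]: (32.10+6.75)/2 × 4 = 77.7
  Sum = 113.3025 mcg/mL·hr
Extrapolated tail: C_last / k_e = 6.75 / 0.396 = 17.045
AUC_0→∞ = 113.3025 + 17.045 = 130.3475 mcg/mL·hr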